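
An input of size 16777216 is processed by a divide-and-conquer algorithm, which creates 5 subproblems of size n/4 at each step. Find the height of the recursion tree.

For divide and conquer with division factor 4:

Problem sizes at each level:
Level 0: 16777216
Level 1: 4194304
Level 2: 1048576
Level 3: 262144
Level 4: 65536
Level 5: 16384
Level 6: 4096
Level 7: 1024
Level 8: 256
Level 9: 64
Level 10: 16
Level 11: 4
Level 12: 1

The root is level 0 and the size-1 base case is level 12 (the tree spans levels 0 through 12, i.e. 13 levels counting the root), so the depth is the number of divisions: log_4(16777216) = 12

The recursion tree depth is log_4(16777216) = 12. At each level, the problem size is divided by 4, so it takes 12 divisions to reduce to a base case of size 1. The algorithm makes 5 recursive calls at each level.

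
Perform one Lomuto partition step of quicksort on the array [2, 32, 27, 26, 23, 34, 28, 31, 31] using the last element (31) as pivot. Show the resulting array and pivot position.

Lomuto partition with pivot = 31:

Initial array: [2, 32, 27, 26, 23, 34, 28, 31, 31]

arr[0]=2 <= 31: swap with position 0, array becomes [2, 32, 27, 26, 23, 34, 28, 31, 31]
arr[1]=32 > 31: no swap
arr[2]=27 <= 31: swap with position 1, array becomes [2, 27, 32, 26, 23, 34, 28, 31, 31]
arr[3]=26 <= 31: swap with position 2, array becomes [2, 27, 26, 32, 23, 34, 28, 31, 31]
arr[4]=23 <= 31: swap with position 3, array becomes [2, 27, 26, 23, 32, 34, 28, 31, 31]
arr[5]=34 > 31: no swap
arr[6]=28 <= 31: swap with position 4, array becomes [2, 27, 26, 23, 28, 34, 32, 31, 31]
arr[7]=31 <= 31: swap with position 5, array becomes [2, 27, 26, 23, 28, 31, 32, 34, 31]

Place pivot at position 6: [2, 27, 26, 23, 28, 31, 31, 34, 32]
Pivot position: 6

After partitioning with pivot 31, the array becomes [2, 27, 26, 23, 28, 31, 31, 34, 32]. The pivot is placed at index 6. All elements to the left of the pivot are <= 31, and all elements to the right are > 31.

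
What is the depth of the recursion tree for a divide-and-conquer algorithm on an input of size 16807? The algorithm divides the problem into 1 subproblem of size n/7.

For divide and conquer with division factor 7:

Problem sizes at each level:
Level 0: 16807
Level 1: 2401
Level 2: 343
Level 3: 49
Level 4: 7
Level 5: 1

The root is level 0 and the size-1 base case is level 5 (the tree spans levels 0 through 5, i.e. 6 levels counting the root), so the depth is the number of divisions: log_7(16807) = 5

The recursion tree depth is log_7(16807) = 5. At each level, the problem size is divided by 7, so it takes 5 divisions to reduce to a base case of size 1. The algorithm makes 1 recursive call at each level.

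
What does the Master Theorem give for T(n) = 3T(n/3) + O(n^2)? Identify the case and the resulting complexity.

Master Theorem for T(n) = 3T(n/3) + O(n^2):

a = 3, b = 3, c = 2
log_b(a) = log_3(3) = 1.0000

Case 3: c = 2 > log_3(3) = 1.0000
T(n) = O(n^2) = O(n^2)

For T(n) = 3T(n/3) + O(n^2): log_3(3) = 1.0000. This is Case 3 of the Master Theorem (c > log_b(a), work dominated by root), giving O(n^2).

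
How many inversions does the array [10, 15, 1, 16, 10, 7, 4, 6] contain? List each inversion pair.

Finding inversions in [10, 15, 1, 16, 10, 7, 4, 6]:

(0, 2): arr[0]=10 > arr[2]=1
(0, 5): arr[0]=10 > arr[5]=7
(0, 6): arr[0]=10 > arr[6]=4
(0, 7): arr[0]=10 > arr[7]=6
(1, 2): arr[1]=15 > arr[2]=1
(1, 4): arr[1]=15 > arr[4]=10
(1, 5): arr[1]=15 > arr[5]=7
(1, 6): arr[1]=15 > arr[6]=4
(1, 7): arr[1]=15 > arr[7]=6
(3, 4): arr[3]=16 > arr[4]=10
(3, 5): arr[3]=16 > arr[5]=7
(3, 6): arr[3]=16 > arr[6]=4
(3, 7): arr[3]=16 > arr[7]=6
(4, 5): arr[4]=10 > arr[5]=7
(4, 6): arr[4]=10 > arr[6]=4
(4, 7): arr[4]=10 > arr[7]=6
(5, 6): arr[5]=7 > arr[6]=4
(5, 7): arr[5]=7 > arr[7]=6

Total inversions: 18

The array has 18 inversion(s): (0,2), (0,5), (0,6), (0,7), (1,2), (1,4), (1,5), (1,6), (1,7), (3,4), (3,5), (3,6), (3,7), (4,5), (4,6), (4,7), (5,6), (5,7). Each pair (i,j) satisfies i < j and arr[i] > arr[j].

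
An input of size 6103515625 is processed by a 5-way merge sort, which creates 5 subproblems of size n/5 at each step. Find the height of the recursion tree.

For divide and conquer with division factor 5:

Problem sizes at each level:
Level 0: 6103515625
Level 1: 1220703125
Level 2: 244140625
Level 3: 48828125
Level 4: 9765625
Level 5: 1953125
Level 6: 390625
Level 7: 78125
Level 8: 15625
Level 9: 3125
Level 10: 625
Level 11: 125
Level 12: 25
Level 13: 5
Level 14: 1

The root is level 0 and the size-1 base case is level 14 (the tree spans levels 0 through 14, i.e. 15 levels counting the root), so the depth is the number of divisions: log_5(6103515625) = 14

The recursion tree depth is log_5(6103515625) = 14. At each level, the problem size is divided by 5, so it takes 14 divisions to reduce to a base case of size 1. The algorithm makes 5 recursive calls at each level.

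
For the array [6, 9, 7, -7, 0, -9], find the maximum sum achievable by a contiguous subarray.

Using Kadane's algorithm on [6, 9, 7, -7, 0, -9]:

Scanning through the array:
Position 1 (value 9): max_ending_here = 15, max_so_far = 15
Position 2 (value 7): max_ending_here = 22, max_so_far = 22
Position 3 (value -7): max_ending_here = 15, max_so_far = 22
Position 4 (value 0): max_ending_here = 15, max_so_far = 22
Position 5 (value -9): max_ending_here = 6, max_so_far = 22

Maximum subarray: [6, 9, 7]
Maximum sum: 22

The maximum subarray is [6, 9, 7] with sum 22. This subarray runs from index 0 to index 2.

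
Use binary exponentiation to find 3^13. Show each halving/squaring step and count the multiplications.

Computing 3^13 by squaring (build up from 3^1; each line after the first costs one multiplication):

3^1 = 3
3^2 = (3^1)^2 = 3^2 = 9
3^3 = 3 * 3^2 = 3 * 9 = 27
3^6 = (3^3)^2 = 27^2 = 729
3^12 = (3^6)^2 = 729^2 = 531441
3^13 = 3 * 3^12 = 3 * 531441 = 1594323

Result: 1594323
Multiplications needed: 5 (5 lines after 3^1)

3^13 = 1594323. Using exponentiation by squaring, this requires 5 multiplications. The key idea: if the exponent is even, square the half-power; if odd, multiply by the base once.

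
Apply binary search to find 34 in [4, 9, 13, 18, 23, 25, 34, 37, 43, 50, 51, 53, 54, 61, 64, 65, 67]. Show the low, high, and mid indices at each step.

Binary search for 34 in [4, 9, 13, 18, 23, 25, 34, 37, 43, 50, 51, 53, 54, 61, 64, 65, 67]:

lo=0, hi=16, mid=8, arr[mid]=43 -> 43 > 34, search left half
lo=0, hi=7, mid=3, arr[mid]=18 -> 18 < 34, search right half
lo=4, hi=7, mid=5, arr[mid]=25 -> 25 < 34, search right half
lo=6, hi=7, mid=6, arr[mid]=34 -> Found target at index 6!

Binary search finds 34 at index 6 after 4 comparisons. The search repeatedly halves the search space by comparing with the middle element.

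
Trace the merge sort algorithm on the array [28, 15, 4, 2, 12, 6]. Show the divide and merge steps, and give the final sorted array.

Merge sort trace:

Split: [28, 15, 4, 2, 12, 6] -> [28, 15, 4] and [2, 12, 6]
  Split: [28, 15, 4] -> [28] and [15, 4]
    Split: [15, 4] -> [15] and [4]
    Merge: [15] + [4] -> [4, 15]
  Merge: [28] + [4, 15] -> [4, 15, 28]
  Split: [2, 12, 6] -> [2] and [12, 6]
    Split: [12, 6] -> [12] and [6]
    Merge: [12] + [6] -> [6, 12]
  Merge: [2] + [6, 12] -> [2, 6, 12]
Merge: [4, 15, 28] + [2, 6, 12] -> [2, 4, 6, 12, 15, 28]

Final sorted array: [2, 4, 6, 12, 15, 28]

The merge sort proceeds by recursively splitting the array and merging sorted halves.
After all merges, the sorted array is [2, 4, 6, 12, 15, 28].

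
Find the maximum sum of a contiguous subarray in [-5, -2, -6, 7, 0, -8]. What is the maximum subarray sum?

Using Kadane's algorithm on [-5, -2, -6, 7, 0, -8]:

Scanning through the array:
Position 1 (value -2): max_ending_here = -2, max_so_far = -2
Position 2 (value -6): max_ending_here = -6, max_so_far = -2
Position 3 (value 7): max_ending_here = 7, max_so_far = 7
Position 4 (value 0): max_ending_here = 7, max_so_far = 7
Position 5 (value -8): max_ending_here = -1, max_so_far = 7

Maximum subarray: [7]
Maximum sum: 7

The maximum subarray is [7] with sum 7. This subarray runs from index 3 to index 3.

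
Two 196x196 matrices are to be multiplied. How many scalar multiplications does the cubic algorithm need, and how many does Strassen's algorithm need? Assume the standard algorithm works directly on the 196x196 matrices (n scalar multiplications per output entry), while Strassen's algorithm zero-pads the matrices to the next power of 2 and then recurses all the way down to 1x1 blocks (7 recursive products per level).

Matrix multiplication for 196x196 matrices:

Strassen's algorithm requires power-of-2 dimensions. Pad 196x196 to 256x256 (next power of 2).

Standard algorithm: 196^3 = 7529536 multiplications
Strassen's algorithm: 7^(log2(256)) = 7^8 = 5764801 multiplications
Savings: 7529536 - 5764801 = 1764735 multiplications

Standard: 7529536 multiplications (196^3). Strassen: 5764801 multiplications (7^8, after padding to 256x256). Strassen reduces 8 recursive multiplications to 7 at each level.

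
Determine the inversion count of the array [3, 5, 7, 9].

Finding inversions in [3, 5, 7, 9]:


Total inversions: 0

The array has 0 inversions. It is already sorted.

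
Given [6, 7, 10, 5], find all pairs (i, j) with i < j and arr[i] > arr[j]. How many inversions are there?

Finding inversions in [6, 7, 10, 5]:

(0, 3): arr[0]=6 > arr[3]=5
(1, 3): arr[1]=7 > arr[3]=5
(2, 3): arr[2]=10 > arr[3]=5

Total inversions: 3

The array has 3 inversion(s): (0,3), (1,3), (2,3). Each pair (i,j) satisfies i < j and arr[i] > arr[j].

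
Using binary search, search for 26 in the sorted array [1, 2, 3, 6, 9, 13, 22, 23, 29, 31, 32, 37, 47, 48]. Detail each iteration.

Binary search for 26 in [1, 2, 3, 6, 9, 13, 22, 23, 29, 31, 32, 37, 47, 48]:

lo=0, hi=13, mid=6, arr[mid]=22 -> 22 < 26, search right half
lo=7, hi=13, mid=10, arr[mid]=32 -> 32 > 26, search left half
lo=7, hi=9, mid=8, arr[mid]=29 -> 29 > 26, search left half
lo=7, hi=7, mid=7, arr[mid]=23 -> 23 < 26, search right half
lo=8 > hi=7, target 26 not found

Binary search determines that 26 is not in the array after 4 comparisons. The search space was exhausted without finding the target.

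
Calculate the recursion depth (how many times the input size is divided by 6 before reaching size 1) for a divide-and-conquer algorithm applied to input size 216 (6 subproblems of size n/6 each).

For divide and conquer with division factor 6:

Problem sizes at each level:
Level 0: 216
Level 1: 36
Level 2: 6
Level 3: 1

The root is level 0 and the size-1 base case is level 3 (the tree spans levels 0 through 3, i.e. 4 levels counting the root), so the depth is the number of divisions: log_6(216) = 3

The recursion tree depth is log_6(216) = 3. At each level, the problem size is divided by 6, so it takes 3 divisions to reduce to a base case of size 1. The algorithm makes 6 recursive calls at each level.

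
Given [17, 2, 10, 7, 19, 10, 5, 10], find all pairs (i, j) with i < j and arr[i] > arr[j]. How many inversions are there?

Finding inversions in [17, 2, 10, 7, 19, 10, 5, 10]:

(0, 1): arr[0]=17 > arr[1]=2
(0, 2): arr[0]=17 > arr[2]=10
(0, 3): arr[0]=17 > arr[3]=7
(0, 5): arr[0]=17 > arr[5]=10
(0, 6): arr[0]=17 > arr[6]=5
(0, 7): arr[0]=17 > arr[7]=10
(2, 3): arr[2]=10 > arr[3]=7
(2, 6): arr[2]=10 > arr[6]=5
(3, 6): arr[3]=7 > arr[6]=5
(4, 5): arr[4]=19 > arr[5]=10
(4, 6): arr[4]=19 > arr[6]=5
(4, 7): arr[4]=19 > arr[7]=10
(5, 6): arr[5]=10 > arr[6]=5

Total inversions: 13

The array has 13 inversion(s): (0,1), (0,2), (0,3), (0,5), (0,6), (0,7), (2,3), (2,6), (3,6), (4,5), (4,6), (4,7), (5,6). Each pair (i,j) satisfies i < j and arr[i] > arr[j].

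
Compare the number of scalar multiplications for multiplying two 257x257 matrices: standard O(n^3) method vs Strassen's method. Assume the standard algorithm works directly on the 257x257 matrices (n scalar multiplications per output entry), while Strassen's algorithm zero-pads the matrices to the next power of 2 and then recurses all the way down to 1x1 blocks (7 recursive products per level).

Matrix multiplication for 257x257 matrices:

Strassen's algorithm requires power-of-2 dimensions. Pad 257x257 to 512x512 (next power of 2).

Standard algorithm: 257^3 = 16974593 multiplications
Strassen's algorithm: 7^(log2(512)) = 7^9 = 40353607 multiplications
Difference: 16974593 - 40353607 = -23379014 (Strassen uses MORE here due to padding overhead — for small or just-over-power-of-2 n, padding can outweigh the per-level savings)

Standard: 16974593 multiplications (257^3). Strassen: 40353607 multiplications (7^9, after padding to 512x512). Strassen reduces 8 recursive multiplications to 7 at each level.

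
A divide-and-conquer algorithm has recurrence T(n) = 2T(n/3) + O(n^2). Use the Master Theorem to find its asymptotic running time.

Master Theorem for T(n) = 2T(n/3) + O(n^2):

a = 2, b = 3, c = 2
log_b(a) = log_3(2) = 0.6309

Case 3: c = 2 > log_3(2) = 0.6309
T(n) = O(n^2) = O(n^2)

For T(n) = 2T(n/3) + O(n^2): log_3(2) = 0.6309. This is Case 3 of the Master Theorem (c > log_b(a), work dominated by root), giving O(n^2).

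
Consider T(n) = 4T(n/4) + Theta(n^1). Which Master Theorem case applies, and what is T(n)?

Master Theorem for T(n) = 4T(n/4) + O(n^1):

a = 4, b = 4, c = 1
log_b(a) = log_4(4) = 1.0000

Case 2: c = 1 = log_4(4) = 1.0000
T(n) = O(n^1 log n) = O(n log n)

For T(n) = 4T(n/4) + O(n^1): log_4(4) = 1.0000. This is Case 2 of the Master Theorem (c = log_b(a), equal work at all levels), giving O(n log n).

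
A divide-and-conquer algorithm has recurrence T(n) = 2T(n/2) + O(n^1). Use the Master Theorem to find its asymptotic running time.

Master Theorem for T(n) = 2T(n/2) + O(n^1):

a = 2, b = 2, c = 1
log_b(a) = log_2(2) = 1.0000

Case 2: c = 1 = log_2(2) = 1.0000
T(n) = O(n^1 log n) = O(n log n)

For T(n) = 2T(n/2) + O(n^1): log_2(2) = 1.0000. This is Case 2 of the Master Theorem (c = log_b(a), equal work at all levels), giving O(n log n).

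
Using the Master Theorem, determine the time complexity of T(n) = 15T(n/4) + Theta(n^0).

Master Theorem for T(n) = 15T(n/4) + O(n^0):

a = 15, b = 4, c = 0
log_b(a) = log_4(15) = 1.9534

Case 1: c = 0 < log_4(15) = 1.9534
T(n) = O(n^(log_4 15))

For T(n) = 15T(n/4) + O(n^0): log_4(15) = 1.9534. This is Case 1 of the Master Theorem (c < log_b(a), work dominated by leaves), giving O(n^(log_4 15)).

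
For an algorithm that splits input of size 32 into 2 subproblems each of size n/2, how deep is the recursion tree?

For divide and conquer with division factor 2:

Problem sizes at each level:
Level 0: 32
Level 1: 16
Level 2: 8
Level 3: 4
Level 4: 2
Level 5: 1

The root is level 0 and the size-1 base case is level 5 (the tree spans levels 0 through 5, i.e. 6 levels counting the root), so the depth is the number of divisions: log_2(32) = 5

The recursion tree depth is log_2(32) = 5. At each level, the problem size is divided by 2, so it takes 5 divisions to reduce to a base case of size 1. The algorithm makes 2 recursive calls at each level.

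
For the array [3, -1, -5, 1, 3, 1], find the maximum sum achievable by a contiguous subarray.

Using Kadane's algorithm on [3, -1, -5, 1, 3, 1]:

Scanning through the array:
Position 1 (value -1): max_ending_here = 2, max_so_far = 3
Position 2 (value -5): max_ending_here = -3, max_so_far = 3
Position 3 (value 1): max_ending_here = 1, max_so_far = 3
Position 4 (value 3): max_ending_here = 4, max_so_far = 4
Position 5 (value 1): max_ending_here = 5, max_so_far = 5

Maximum subarray: [1, 3, 1]
Maximum sum: 5

The maximum subarray is [1, 3, 1] with sum 5. This subarray runs from index 3 to index 5.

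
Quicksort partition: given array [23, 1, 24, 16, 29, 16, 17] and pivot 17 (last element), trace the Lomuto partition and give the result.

Lomuto partition with pivot = 17:

Initial array: [23, 1, 24, 16, 29, 16, 17]

arr[0]=23 > 17: no swap
arr[1]=1 <= 17: swap with position 0, array becomes [1, 23, 24, 16, 29, 16, 17]
arr[2]=24 > 17: no swap
arr[3]=16 <= 17: swap with position 1, array becomes [1, 16, 24, 23, 29, 16, 17]
arr[4]=29 > 17: no swap
arr[5]=16 <= 17: swap with position 2, array becomes [1, 16, 16, 23, 29, 24, 17]

Place pivot at position 3: [1, 16, 16, 17, 29, 24, 23]
Pivot position: 3

After partitioning with pivot 17, the array becomes [1, 16, 16, 17, 29, 24, 23]. The pivot is placed at index 3. All elements to the left of the pivot are <= 17, and all elements to the right are > 17.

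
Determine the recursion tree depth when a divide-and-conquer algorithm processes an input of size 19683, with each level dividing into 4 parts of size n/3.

For divide and conquer with division factor 3:

Problem sizes at each level:
Level 0: 19683
Level 1: 6561
Level 2: 2187
Level 3: 729
Level 4: 243
Level 5: 81
Level 6: 27
Level 7: 9
Level 8: 3
Level 9: 1

The root is level 0 and the size-1 base case is level 9 (the tree spans levels 0 through 9, i.e. 10 levels counting the root), so the depth is the number of divisions: log_3(19683) = 9

The recursion tree depth is log_3(19683) = 9. At each level, the problem size is divided by 3, so it takes 9 divisions to reduce to a base case of size 1. The algorithm makes 4 recursive calls at each level.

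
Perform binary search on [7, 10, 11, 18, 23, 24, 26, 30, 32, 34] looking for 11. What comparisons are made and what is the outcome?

Binary search for 11 in [7, 10, 11, 18, 23, 24, 26, 30, 32, 34]:

lo=0, hi=9, mid=4, arr[mid]=23 -> 23 > 11, search left half
lo=0, hi=3, mid=1, arr[mid]=10 -> 10 < 11, search right half
lo=2, hi=3, mid=2, arr[mid]=11 -> Found target at index 2!

Binary search finds 11 at index 2 after 3 comparisons. The search repeatedly halves the search space by comparing with the middle element.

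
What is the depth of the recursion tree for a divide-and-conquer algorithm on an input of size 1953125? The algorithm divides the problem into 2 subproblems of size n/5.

For divide and conquer with division factor 5:

Problem sizes at each level:
Level 0: 1953125
Level 1: 390625
Level 2: 78125
Level 3: 15625
Level 4: 3125
Level 5: 625
Level 6: 125
Level 7: 25
Level 8: 5
Level 9: 1

The root is level 0 and the size-1 base case is level 9 (the tree spans levels 0 through 9, i.e. 10 levels counting the root), so the depth is the number of divisions: log_5(1953125) = 9

The recursion tree depth is log_5(1953125) = 9. At each level, the problem size is divided by 5, so it takes 9 divisions to reduce to a base case of size 1. The algorithm makes 2 recursive calls at each level.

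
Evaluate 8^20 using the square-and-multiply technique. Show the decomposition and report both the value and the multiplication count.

Computing 8^20 by squaring (build up from 8^1; each line after the first costs one multiplication):

8^1 = 8
8^2 = (8^1)^2 = 8^2 = 64
8^4 = (8^2)^2 = 64^2 = 4096
8^5 = 8 * 8^4 = 8 * 4096 = 32768
8^10 = (8^5)^2 = 32768^2 = 1073741824
8^20 = (8^10)^2 = 1073741824^2 = 1152921504606846976

Result: 1152921504606846976
Multiplications needed: 5 (5 lines after 8^1)

8^20 = 1152921504606846976. Using exponentiation by squaring, this requires 5 multiplications. The key idea: if the exponent is even, square the half-power; if odd, multiply by the base once.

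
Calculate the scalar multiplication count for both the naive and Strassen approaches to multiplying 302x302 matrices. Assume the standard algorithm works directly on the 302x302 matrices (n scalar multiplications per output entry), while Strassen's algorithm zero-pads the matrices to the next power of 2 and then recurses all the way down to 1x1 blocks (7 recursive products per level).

Matrix multiplication for 302x302 matrices:

Strassen's algorithm requires power-of-2 dimensions. Pad 302x302 to 512x512 (next power of 2).

Standard algorithm: 302^3 = 27543608 multiplications
Strassen's algorithm: 7^(log2(512)) = 7^9 = 40353607 multiplications
Difference: 27543608 - 40353607 = -12809999 (Strassen uses MORE here due to padding overhead — for small or just-over-power-of-2 n, padding can outweigh the per-level savings)

Standard: 27543608 multiplications (302^3). Strassen: 40353607 multiplications (7^9, after padding to 512x512). Strassen reduces 8 recursive multiplications to 7 at each level.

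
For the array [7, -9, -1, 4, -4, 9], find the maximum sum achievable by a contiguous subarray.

Using Kadane's algorithm on [7, -9, -1, 4, -4, 9]:

Scanning through the array:
Position 1 (value -9): max_ending_here = -2, max_so_far = 7
Position 2 (value -1): max_ending_here = -1, max_so_far = 7
Position 3 (value 4): max_ending_here = 4, max_so_far = 7
Position 4 (value -4): max_ending_here = 0, max_so_far = 7
Position 5 (value 9): max_ending_here = 9, max_so_far = 9

Maximum subarray: [4, -4, 9]
Maximum sum: 9

The maximum subarray is [4, -4, 9] with sum 9. This subarray runs from index 3 to index 5.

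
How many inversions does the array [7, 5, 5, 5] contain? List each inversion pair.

Finding inversions in [7, 5, 5, 5]:

(0, 1): arr[0]=7 > arr[1]=5
(0, 2): arr[0]=7 > arr[2]=5
(0, 3): arr[0]=7 > arr[3]=5

Total inversions: 3

The array has 3 inversion(s): (0,1), (0,2), (0,3). Each pair (i,j) satisfies i < j and arr[i] > arr[j].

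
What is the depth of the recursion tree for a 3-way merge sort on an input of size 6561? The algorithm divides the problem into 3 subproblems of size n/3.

For divide and conquer with division factor 3:

Problem sizes at each level:
Level 0: 6561
Level 1: 2187
Level 2: 729
Level 3: 243
Level 4: 81
Level 5: 27
Level 6: 9
Level 7: 3
Level 8: 1

The root is level 0 and the size-1 base case is level 8 (the tree spans levels 0 through 8, i.e. 9 levels counting the root), so the depth is the number of divisions: log_3(6561) = 8

The recursion tree depth is log_3(6561) = 8. At each level, the problem size is divided by 3, so it takes 8 divisions to reduce to a base case of size 1. The algorithm makes 3 recursive calls at each level.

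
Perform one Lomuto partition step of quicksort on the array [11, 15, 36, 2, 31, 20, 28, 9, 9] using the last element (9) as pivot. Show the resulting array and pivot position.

Lomuto partition with pivot = 9:

Initial array: [11, 15, 36, 2, 31, 20, 28, 9, 9]

arr[0]=11 > 9: no swap
arr[1]=15 > 9: no swap
arr[2]=36 > 9: no swap
arr[3]=2 <= 9: swap with position 0, array becomes [2, 15, 36, 11, 31, 20, 28, 9, 9]
arr[4]=31 > 9: no swap
arr[5]=20 > 9: no swap
arr[6]=28 > 9: no swap
arr[7]=9 <= 9: swap with position 1, array becomes [2, 9, 36, 11, 31, 20, 28, 15, 9]

Place pivot at position 2: [2, 9, 9, 11, 31, 20, 28, 15, 36]
Pivot position: 2

After partitioning with pivot 9, the array becomes [2, 9, 9, 11, 31, 20, 28, 15, 36]. The pivot is placed at index 2. All elements to the left of the pivot are <= 9, and all elements to the right are > 9.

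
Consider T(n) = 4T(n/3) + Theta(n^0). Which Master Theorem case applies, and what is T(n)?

Master Theorem for T(n) = 4T(n/3) + O(n^0):

a = 4, b = 3, c = 0
log_b(a) = log_3(4) = 1.2619

Case 1: c = 0 < log_3(4) = 1.2619
T(n) = O(n^(log_3 4))

For T(n) = 4T(n/3) + O(n^0): log_3(4) = 1.2619. This is Case 1 of the Master Theorem (c < log_b(a), work dominated by leaves), giving O(n^(log_3 4)).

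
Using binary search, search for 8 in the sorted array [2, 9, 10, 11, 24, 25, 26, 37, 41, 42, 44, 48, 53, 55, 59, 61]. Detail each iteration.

Binary search for 8 in [2, 9, 10, 11, 24, 25, 26, 37, 41, 42, 44, 48, 53, 55, 59, 61]:

lo=0, hi=15, mid=7, arr[mid]=37 -> 37 > 8, search left half
lo=0, hi=6, mid=3, arr[mid]=11 -> 11 > 8, search left half
lo=0, hi=2, mid=1, arr[mid]=9 -> 9 > 8, search left half
lo=0, hi=0, mid=0, arr[mid]=2 -> 2 < 8, search right half
lo=1 > hi=0, target 8 not found

Binary search determines that 8 is not in the array after 4 comparisons. The search space was exhausted without finding the target.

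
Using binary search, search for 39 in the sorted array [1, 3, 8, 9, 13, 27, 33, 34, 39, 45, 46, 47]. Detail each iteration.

Binary search for 39 in [1, 3, 8, 9, 13, 27, 33, 34, 39, 45, 46, 47]:

lo=0, hi=11, mid=5, arr[mid]=27 -> 27 < 39, search right half
lo=6, hi=11, mid=8, arr[mid]=39 -> Found target at index 8!

Binary search finds 39 at index 8 after 2 comparisons. The search repeatedly halves the search space by comparing with the middle element.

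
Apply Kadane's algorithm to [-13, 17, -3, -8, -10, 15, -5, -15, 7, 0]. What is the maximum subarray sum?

Using Kadane's algorithm on [-13, 17, -3, -8, -10, 15, -5, -15, 7, 0]:

Scanning through the array:
Position 1 (value 17): max_ending_here = 17, max_so_far = 17
Position 2 (value -3): max_ending_here = 14, max_so_far = 17
Position 3 (value -8): max_ending_here = 6, max_so_far = 17
Position 4 (value -10): max_ending_here = -4, max_so_far = 17
Position 5 (value 15): max_ending_here = 15, max_so_far = 17
Position 6 (value -5): max_ending_here = 10, max_so_far = 17
Position 7 (value -15): max_ending_here = -5, max_so_far = 17
Position 8 (value 7): max_ending_here = 7, max_so_far = 17
Position 9 (value 0): max_ending_here = 7, max_so_far = 17

Maximum subarray: [17]
Maximum sum: 17

The maximum subarray is [17] with sum 17. This subarray runs from index 1 to index 1.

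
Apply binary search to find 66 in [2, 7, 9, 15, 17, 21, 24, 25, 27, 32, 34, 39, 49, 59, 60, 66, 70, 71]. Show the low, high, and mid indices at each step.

Binary search for 66 in [2, 7, 9, 15, 17, 21, 24, 25, 27, 32, 34, 39, 49, 59, 60, 66, 70, 71]:

lo=0, hi=17, mid=8, arr[mid]=27 -> 27 < 66, search right half
lo=9, hi=17, mid=13, arr[mid]=59 -> 59 < 66, search right half
lo=14, hi=17, mid=15, arr[mid]=66 -> Found target at index 15!

Binary search finds 66 at index 15 after 3 comparisons. The search repeatedly halves the search space by comparing with the middle element.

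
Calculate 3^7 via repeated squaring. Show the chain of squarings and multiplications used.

Computing 3^7 by squaring (build up from 3^1; each line after the first costs one multiplication):

3^1 = 3
3^2 = (3^1)^2 = 3^2 = 9
3^3 = 3 * 3^2 = 3 * 9 = 27
3^6 = (3^3)^2 = 27^2 = 729
3^7 = 3 * 3^6 = 3 * 729 = 2187

Result: 2187
Multiplications needed: 4 (4 lines after 3^1)

3^7 = 2187. Using exponentiation by squaring, this requires 4 multiplications. The key idea: if the exponent is even, square the half-power; if odd, multiply by the base once.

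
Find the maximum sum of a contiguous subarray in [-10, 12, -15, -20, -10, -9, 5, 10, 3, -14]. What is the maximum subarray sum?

Using Kadane's algorithm on [-10, 12, -15, -20, -10, -9, 5, 10, 3, -14]:

Scanning through the array:
Position 1 (value 12): max_ending_here = 12, max_so_far = 12
Position 2 (value -15): max_ending_here = -3, max_so_far = 12
Position 3 (value -20): max_ending_here = -20, max_so_far = 12
Position 4 (value -10): max_ending_here = -10, max_so_far = 12
Position 5 (value -9): max_ending_here = -9, max_so_far = 12
Position 6 (value 5): max_ending_here = 5, max_so_far = 12
Position 7 (value 10): max_ending_here = 15, max_so_far = 15
Position 8 (value 3): max_ending_here = 18, max_so_far = 18
Position 9 (value -14): max_ending_here = 4, max_so_far = 18

Maximum subarray: [5, 10, 3]
Maximum sum: 18

The maximum subarray is [5, 10, 3] with sum 18. This subarray runs from index 6 to index 8.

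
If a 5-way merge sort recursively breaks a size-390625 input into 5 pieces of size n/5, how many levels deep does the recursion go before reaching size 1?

For divide and conquer with division factor 5:

Problem sizes at each level:
Level 0: 390625
Level 1: 78125
Level 2: 15625
Level 3: 3125
Level 4: 625
Level 5: 125
Level 6: 25
Level 7: 5
Level 8: 1

The root is level 0 and the size-1 base case is level 8 (the tree spans levels 0 through 8, i.e. 9 levels counting the root), so the depth is the number of divisions: log_5(390625) = 8

The recursion tree depth is log_5(390625) = 8. At each level, the problem size is divided by 5, so it takes 8 divisions to reduce to a base case of size 1. The algorithm makes 5 recursive calls at each level.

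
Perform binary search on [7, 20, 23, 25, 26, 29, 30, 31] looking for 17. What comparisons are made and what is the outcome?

Binary search for 17 in [7, 20, 23, 25, 26, 29, 30, 31]:

lo=0, hi=7, mid=3, arr[mid]=25 -> 25 > 17, search left half
lo=0, hi=2, mid=1, arr[mid]=20 -> 20 > 17, search left half
lo=0, hi=0, mid=0, arr[mid]=7 -> 7 < 17, search right half
lo=1 > hi=0, target 17 not found

Binary search determines that 17 is not in the array after 3 comparisons. The search space was exhausted without finding the target.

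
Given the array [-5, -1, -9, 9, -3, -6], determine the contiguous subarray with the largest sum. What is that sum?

Using Kadane's algorithm on [-5, -1, -9, 9, -3, -6]:

Scanning through the array:
Position 1 (value -1): max_ending_here = -1, max_so_far = -1
Position 2 (value -9): max_ending_here = -9, max_so_far = -1
Position 3 (value 9): max_ending_here = 9, max_so_far = 9
Position 4 (value -3): max_ending_here = 6, max_so_far = 9
Position 5 (value -6): max_ending_here = 0, max_so_far = 9

Maximum subarray: [9]
Maximum sum: 9

The maximum subarray is [9] with sum 9. This subarray runs from index 3 to index 3.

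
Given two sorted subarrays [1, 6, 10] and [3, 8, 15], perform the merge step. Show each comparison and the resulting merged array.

Merging process:

Compare 1 vs 3: take 1 from left. Merged: [1]
Compare 6 vs 3: take 3 from right. Merged: [1, 3]
Compare 6 vs 8: take 6 from left. Merged: [1, 3, 6]
Compare 10 vs 8: take 8 from right. Merged: [1, 3, 6, 8]
Compare 10 vs 15: take 10 from left. Merged: [1, 3, 6, 8, 10]
Append remaining from right: [15]. Merged: [1, 3, 6, 8, 10, 15]

Final merged array: [1, 3, 6, 8, 10, 15]
Total comparisons: 5

The merged array is [1, 3, 6, 8, 10, 15], requiring 5 comparisons. The merge step runs in O(n) time where n is the total number of elements.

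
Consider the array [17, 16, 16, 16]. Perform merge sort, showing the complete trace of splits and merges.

Merge sort trace:

Split: [17, 16, 16, 16] -> [17, 16] and [16, 16]
  Split: [17, 16] -> [17] and [16]
  Merge: [17] + [16] -> [16, 17]
  Split: [16, 16] -> [16] and [16]
  Merge: [16] + [16] -> [16, 16]
Merge: [16, 17] + [16, 16] -> [16, 16, 16, 17]

Final sorted array: [16, 16, 16, 17]

The merge sort proceeds by recursively splitting the array and merging sorted halves.
After all merges, the sorted array is [16, 16, 16, 17].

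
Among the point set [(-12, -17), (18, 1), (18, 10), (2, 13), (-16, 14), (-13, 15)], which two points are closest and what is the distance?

Computing all pairwise distances among 6 points:

d((-12, -17), (18, 1)) = 34.9857
d((-12, -17), (18, 10)) = 40.3609
d((-12, -17), (2, 13)) = 33.1059
d((-12, -17), (-16, 14)) = 31.257
d((-12, -17), (-13, 15)) = 32.0156
d((18, 1), (18, 10)) = 9.0
d((18, 1), (2, 13)) = 20.0
d((18, 1), (-16, 14)) = 36.4005
d((18, 1), (-13, 15)) = 34.0147
d((18, 10), (2, 13)) = 16.2788
d((18, 10), (-16, 14)) = 34.2345
d((18, 10), (-13, 15)) = 31.4006
d((2, 13), (-16, 14)) = 18.0278
d((2, 13), (-13, 15)) = 15.1327
d((-16, 14), (-13, 15)) = 3.1623 <-- minimum

Closest pair: (-16, 14) and (-13, 15) with distance 3.1623

The closest pair is (-16, 14) and (-13, 15) with Euclidean distance 3.1623. For 6 points, brute-force pairwise comparison is shown above. For large n, the divide-and-conquer algorithm (sort by x, recurse on halves, check the dividing strip) achieves O(n log n).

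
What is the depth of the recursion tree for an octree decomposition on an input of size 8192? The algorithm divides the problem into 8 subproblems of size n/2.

For divide and conquer with division factor 2:

Problem sizes at each level:
Level 0: 8192
Level 1: 4096
Level 2: 2048
Level 3: 1024
Level 4: 512
Level 5: 256
Level 6: 128
Level 7: 64
Level 8: 32
Level 9: 16
Level 10: 8
Level 11: 4
Level 12: 2
Level 13: 1

The root is level 0 and the size-1 base case is level 13 (the tree spans levels 0 through 13, i.e. 14 levels counting the root), so the depth is the number of divisions: log_2(8192) = 13

The recursion tree depth is log_2(8192) = 13. At each level, the problem size is divided by 2, so it takes 13 divisions to reduce to a base case of size 1. The algorithm makes 8 recursive calls at each level.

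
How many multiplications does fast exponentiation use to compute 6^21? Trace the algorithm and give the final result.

Computing 6^21 by squaring (build up from 6^1; each line after the first costs one multiplication):

6^1 = 6
6^2 = (6^1)^2 = 6^2 = 36
6^4 = (6^2)^2 = 36^2 = 1296
6^5 = 6 * 6^4 = 6 * 1296 = 7776
6^10 = (6^5)^2 = 7776^2 = 60466176
6^20 = (6^10)^2 = 60466176^2 = 3656158440062976
6^21 = 6 * 6^20 = 6 * 3656158440062976 = 21936950640377856

Result: 21936950640377856
Multiplications needed: 6 (6 lines after 6^1)

6^21 = 21936950640377856. Using exponentiation by squaring, this requires 6 multiplications. The key idea: if the exponent is even, square the half-power; if odd, multiply by the base once.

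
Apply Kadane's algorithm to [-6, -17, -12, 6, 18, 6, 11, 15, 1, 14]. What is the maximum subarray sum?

Using Kadane's algorithm on [-6, -17, -12, 6, 18, 6, 11, 15, 1, 14]:

Scanning through the array:
Position 1 (value -17): max_ending_here = -17, max_so_far = -6
Position 2 (value -12): max_ending_here = -12, max_so_far = -6
Position 3 (value 6): max_ending_here = 6, max_so_far = 6
Position 4 (value 18): max_ending_here = 24, max_so_far = 24
Position 5 (value 6): max_ending_here = 30, max_so_far = 30
Position 6 (value 11): max_ending_here = 41, max_so_far = 41
Position 7 (value 15): max_ending_here = 56, max_so_far = 56
Position 8 (value 1): max_ending_here = 57, max_so_far = 57
Position 9 (value 14): max_ending_here = 71, max_so_far = 71

Maximum subarray: [6, 18, 6, 11, 15, 1, 14]
Maximum sum: 71

The maximum subarray is [6, 18, 6, 11, 15, 1, 14] with sum 71. This subarray runs from index 3 to index 9.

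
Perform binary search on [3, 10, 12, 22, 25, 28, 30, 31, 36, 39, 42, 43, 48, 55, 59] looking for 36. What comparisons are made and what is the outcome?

Binary search for 36 in [3, 10, 12, 22, 25, 28, 30, 31, 36, 39, 42, 43, 48, 55, 59]:

lo=0, hi=14, mid=7, arr[mid]=31 -> 31 < 36, search right half
lo=8, hi=14, mid=11, arr[mid]=43 -> 43 > 36, search left half
lo=8, hi=10, mid=9, arr[mid]=39 -> 39 > 36, search left half
lo=8, hi=8, mid=8, arr[mid]=36 -> Found target at index 8!

Binary search finds 36 at index 8 after 4 comparisons. The search repeatedly halves the search space by comparing with the middle element.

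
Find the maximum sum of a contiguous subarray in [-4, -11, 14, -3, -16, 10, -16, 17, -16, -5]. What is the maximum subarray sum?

Using Kadane's algorithm on [-4, -11, 14, -3, -16, 10, -16, 17, -16, -5]:

Scanning through the array:
Position 1 (value -11): max_ending_here = -11, max_so_far = -4
Position 2 (value 14): max_ending_here = 14, max_so_far = 14
Position 3 (value -3): max_ending_here = 11, max_so_far = 14
Position 4 (value -16): max_ending_here = -5, max_so_far = 14
Position 5 (value 10): max_ending_here = 10, max_so_far = 14
Position 6 (value -16): max_ending_here = -6, max_so_far = 14
Position 7 (value 17): max_ending_here = 17, max_so_far = 17
Position 8 (value -16): max_ending_here = 1, max_so_far = 17
Position 9 (value -5): max_ending_here = -4, max_so_far = 17

Maximum subarray: [17]
Maximum sum: 17

The maximum subarray is [17] with sum 17. This subarray runs from index 7 to index 7.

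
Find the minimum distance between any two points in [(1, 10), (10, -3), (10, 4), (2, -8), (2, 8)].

Computing all pairwise distances among 5 points:

d((1, 10), (10, -3)) = 15.8114
d((1, 10), (10, 4)) = 10.8167
d((1, 10), (2, -8)) = 18.0278
d((1, 10), (2, 8)) = 2.2361 <-- minimum
d((10, -3), (10, 4)) = 7.0
d((10, -3), (2, -8)) = 9.434
d((10, -3), (2, 8)) = 13.6015
d((10, 4), (2, -8)) = 14.4222
d((10, 4), (2, 8)) = 8.9443
d((2, -8), (2, 8)) = 16.0

Closest pair: (1, 10) and (2, 8) with distance 2.2361

The closest pair is (1, 10) and (2, 8) with Euclidean distance 2.2361. For 5 points, brute-force pairwise comparison is shown above. For large n, the divide-and-conquer algorithm (sort by x, recurse on halves, check the dividing strip) achieves O(n log n).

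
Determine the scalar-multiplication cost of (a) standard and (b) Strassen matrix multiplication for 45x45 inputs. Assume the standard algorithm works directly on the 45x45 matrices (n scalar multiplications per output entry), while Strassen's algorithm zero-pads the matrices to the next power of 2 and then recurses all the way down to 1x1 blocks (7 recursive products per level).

Matrix multiplication for 45x45 matrices:

Strassen's algorithm requires power-of-2 dimensions. Pad 45x45 to 64x64 (next power of 2).

Standard algorithm: 45^3 = 91125 multiplications
Strassen's algorithm: 7^(log2(64)) = 7^6 = 117649 multiplications
Difference: 91125 - 117649 = -26524 (Strassen uses MORE here due to padding overhead — for small or just-over-power-of-2 n, padding can outweigh the per-level savings)

Standard: 91125 multiplications (45^3). Strassen: 117649 multiplications (7^6, after padding to 64x64). Strassen reduces 8 recursive multiplications to 7 at each level.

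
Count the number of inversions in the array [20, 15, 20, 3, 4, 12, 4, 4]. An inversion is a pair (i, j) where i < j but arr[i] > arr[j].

Finding inversions in [20, 15, 20, 3, 4, 12, 4, 4]:

(0, 1): arr[0]=20 > arr[1]=15
(0, 3): arr[0]=20 > arr[3]=3
(0, 4): arr[0]=20 > arr[4]=4
(0, 5): arr[0]=20 > arr[5]=12
(0, 6): arr[0]=20 > arr[6]=4
(0, 7): arr[0]=20 > arr[7]=4
(1, 3): arr[1]=15 > arr[3]=3
(1, 4): arr[1]=15 > arr[4]=4
(1, 5): arr[1]=15 > arr[5]=12
(1, 6): arr[1]=15 > arr[6]=4
(1, 7): arr[1]=15 > arr[7]=4
(2, 3): arr[2]=20 > arr[3]=3
(2, 4): arr[2]=20 > arr[4]=4
(2, 5): arr[2]=20 > arr[5]=12
(2, 6): arr[2]=20 > arr[6]=4
(2, 7): arr[2]=20 > arr[7]=4
(5, 6): arr[5]=12 > arr[6]=4
(5, 7): arr[5]=12 > arr[7]=4

Total inversions: 18

The array has 18 inversion(s): (0,1), (0,3), (0,4), (0,5), (0,6), (0,7), (1,3), (1,4), (1,5), (1,6), (1,7), (2,3), (2,4), (2,5), (2,6), (2,7), (5,6), (5,7). Each pair (i,j) satisfies i < j and arr[i] > arr[j].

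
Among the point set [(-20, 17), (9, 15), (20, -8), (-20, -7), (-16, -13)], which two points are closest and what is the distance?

Computing all pairwise distances among 5 points:

d((-20, 17), (9, 15)) = 29.0689
d((-20, 17), (20, -8)) = 47.1699
d((-20, 17), (-20, -7)) = 24.0
d((-20, 17), (-16, -13)) = 30.2655
d((9, 15), (20, -8)) = 25.4951
d((9, 15), (-20, -7)) = 36.4005
d((9, 15), (-16, -13)) = 37.5366
d((20, -8), (-20, -7)) = 40.0125
d((20, -8), (-16, -13)) = 36.3456
d((-20, -7), (-16, -13)) = 7.2111 <-- minimum

Closest pair: (-20, -7) and (-16, -13) with distance 7.2111

The closest pair is (-20, -7) and (-16, -13) with Euclidean distance 7.2111. For 5 points, brute-force pairwise comparison is shown above. For large n, the divide-and-conquer algorithm (sort by x, recurse on halves, check the dividing strip) achieves O(n log n).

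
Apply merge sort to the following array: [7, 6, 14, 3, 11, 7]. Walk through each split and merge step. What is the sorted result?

Merge sort trace:

Split: [7, 6, 14, 3, 11, 7] -> [7, 6, 14] and [3, 11, 7]
  Split: [7, 6, 14] -> [7] and [6, 14]
    Split: [6, 14] -> [6] and [14]
    Merge: [6] + [14] -> [6, 14]
  Merge: [7] + [6, 14] -> [6, 7, 14]
  Split: [3, 11, 7] -> [3] and [11, 7]
    Split: [11, 7] -> [11] and [7]
    Merge: [11] + [7] -> [7, 11]
  Merge: [3] + [7, 11] -> [3, 7, 11]
Merge: [6, 7, 14] + [3, 7, 11] -> [3, 6, 7, 7, 11, 14]

Final sorted array: [3, 6, 7, 7, 11, 14]

The merge sort proceeds by recursively splitting the array and merging sorted halves.
After all merges, the sorted array is [3, 6, 7, 7, 11, 14].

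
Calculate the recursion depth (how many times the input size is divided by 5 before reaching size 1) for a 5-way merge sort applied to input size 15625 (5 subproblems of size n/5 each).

For divide and conquer with division factor 5:

Problem sizes at each level:
Level 0: 15625
Level 1: 3125
Level 2: 625
Level 3: 125
Level 4: 25
Level 5: 5
Level 6: 1

The root is level 0 and the size-1 base case is level 6 (the tree spans levels 0 through 6, i.e. 7 levels counting the root), so the depth is the number of divisions: log_5(15625) = 6

The recursion tree depth is log_5(15625) = 6. At each level, the problem size is divided by 5, so it takes 6 divisions to reduce to a base case of size 1. The algorithm makes 5 recursive calls at each level.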